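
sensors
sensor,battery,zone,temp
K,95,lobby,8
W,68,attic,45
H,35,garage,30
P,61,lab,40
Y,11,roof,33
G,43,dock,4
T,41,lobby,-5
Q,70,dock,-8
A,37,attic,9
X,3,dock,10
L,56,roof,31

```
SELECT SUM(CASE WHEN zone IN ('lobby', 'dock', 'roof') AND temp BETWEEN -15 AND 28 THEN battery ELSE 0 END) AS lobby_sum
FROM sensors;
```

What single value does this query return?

sensor=K: ✓ → 95
sensor=W: ✗
sensor=H: ✗
sensor=P: ✗
sensor=Y: ✗
sensor=G: ✓ → 43
sensor=T: ✓ → 41
sensor=Q: ✓ → 70
sensor=A: ✗
sensor=X: ✓ → 3
sensor=L: ✗
lobby_sum = 95 + 43 + 41 + 70 + 3 = 252

252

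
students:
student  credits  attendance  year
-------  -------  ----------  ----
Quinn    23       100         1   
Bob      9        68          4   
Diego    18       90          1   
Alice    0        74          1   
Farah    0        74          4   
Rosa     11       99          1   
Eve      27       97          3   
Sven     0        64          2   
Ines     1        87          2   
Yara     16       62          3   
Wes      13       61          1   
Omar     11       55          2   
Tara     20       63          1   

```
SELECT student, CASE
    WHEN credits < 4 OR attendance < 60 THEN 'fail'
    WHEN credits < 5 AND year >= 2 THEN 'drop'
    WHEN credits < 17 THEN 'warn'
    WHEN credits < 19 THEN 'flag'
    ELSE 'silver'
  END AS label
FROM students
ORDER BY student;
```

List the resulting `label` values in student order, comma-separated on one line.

student=Alice: credits < 4 OR attendance < 60 → fail
student=Bob: credits < 17 → warn
student=Diego: credits < 19 → flag
student=Eve: ELSE → silver
student=Farah: credits < 4 OR attendance < 60 → fail
student=Ines: credits < 4 OR attendance < 60 → fail
student=Omar: credits < 4 OR attendance < 60 → fail
student=Quinn: ELSE → silver
student=Rosa: credits < 17 → warn
student=Sven: credits < 4 OR attendance < 60 → fail
student=Tara: ELSE → silver
student=Wes: credits < 17 → warn
student=Yara: credits < 17 → warn

fail, warn, flag, silver, fail, fail, fail, silver, warn, fail, silver, warn, warn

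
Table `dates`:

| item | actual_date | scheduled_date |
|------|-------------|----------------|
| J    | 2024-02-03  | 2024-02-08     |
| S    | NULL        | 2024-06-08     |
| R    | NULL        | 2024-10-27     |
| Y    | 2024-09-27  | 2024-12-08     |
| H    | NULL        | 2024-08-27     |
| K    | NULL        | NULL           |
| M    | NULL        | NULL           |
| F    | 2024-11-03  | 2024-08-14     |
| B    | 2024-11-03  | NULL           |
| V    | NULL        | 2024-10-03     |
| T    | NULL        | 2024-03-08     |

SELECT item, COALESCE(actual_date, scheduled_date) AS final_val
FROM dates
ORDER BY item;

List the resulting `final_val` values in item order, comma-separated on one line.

2024-11-03, 2024-11-03, 2024-08-27, 2024-02-03, NULL, NULL, 2024-10-27, 2024-06-08, 2024-03-08, 2024-10-03, 2024-09-27

item=B: actual_date=2024-11-03 → 2024-11-03
item=F: actual_date=2024-11-03 → 2024-11-03
item=H: actual_date=NULL, scheduled_date=2024-08-27 → 2024-08-27
item=J: actual_date=2024-02-03 → 2024-02-03
item=K: actual_date=NULL, scheduled_date=NULL (all NULL) → NULL
item=M: actual_date=NULL, scheduled_date=NULL (all NULL) → NULL
item=R: actual_date=NULL, scheduled_date=2024-10-27 → 2024-10-27
item=S: actual_date=NULL, scheduled_date=2024-06-08 → 2024-06-08
item=T: actual_date=NULL, scheduled_date=2024-03-08 → 2024-03-08
item=V: actual_date=NULL, scheduled_date=2024-10-03 → 2024-10-03
item=Y: actual_date=2024-09-27 → 2024-09-27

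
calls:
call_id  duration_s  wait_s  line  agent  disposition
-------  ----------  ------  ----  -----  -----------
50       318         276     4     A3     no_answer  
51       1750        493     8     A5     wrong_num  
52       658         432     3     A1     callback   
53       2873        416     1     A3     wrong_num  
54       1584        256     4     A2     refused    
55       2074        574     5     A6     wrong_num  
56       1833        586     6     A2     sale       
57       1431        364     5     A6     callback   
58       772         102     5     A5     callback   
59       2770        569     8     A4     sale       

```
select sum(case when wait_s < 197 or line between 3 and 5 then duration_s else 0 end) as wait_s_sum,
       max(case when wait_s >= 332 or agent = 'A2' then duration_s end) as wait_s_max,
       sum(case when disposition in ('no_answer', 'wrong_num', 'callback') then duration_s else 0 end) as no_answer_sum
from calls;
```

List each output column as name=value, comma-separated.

[wait_s_sum: wait_s < 197 or line between 3 and 5]
call_id=50: ✓ → 318
call_id=51: ✗
call_id=52: ✓ → 658
call_id=53: ✗
call_id=54: ✓ → 1584
call_id=55: ✓ → 2074
call_id=56: ✗
call_id=57: ✓ → 1431
call_id=58: ✓ → 772
call_id=59: ✗
wait_s_sum = 318 + 658 + 1584 + 2074 + 1431 + 772 = 6837
—
[wait_s_max: wait_s >= 332 or agent = 'A2']
call_id=50: ✗
call_id=51: ✓ → 1750
call_id=52: ✓ → 658
call_id=53: ✓ → 2873
call_id=54: ✓ → 1584
call_id=55: ✓ → 2074
call_id=56: ✓ → 1833
call_id=57: ✓ → 1431
call_id=58: ✗
call_id=59: ✓ → 2770
wait_s_max = MAX(1750, 658, 2873, 1584, 2074, 1833, 1431, 2770) = 2873
—
[no_answer_sum: disposition in ('no_answer', 'wrong_num', 'callback')]
call_id=50: ✓ → 318
call_id=51: ✓ → 1750
call_id=52: ✓ → 658
call_id=53: ✓ → 2873
call_id=54: ✗
call_id=55: ✓ → 2074
call_id=56: ✗
call_id=57: ✓ → 1431
call_id=58: ✓ → 772
call_id=59: ✗
no_answer_sum = 318 + 1750 + 658 + 2873 + 2074 + 1431 + 772 = 9876

wait_s_sum=6837, wait_s_max=2873, no_answer_sum=9876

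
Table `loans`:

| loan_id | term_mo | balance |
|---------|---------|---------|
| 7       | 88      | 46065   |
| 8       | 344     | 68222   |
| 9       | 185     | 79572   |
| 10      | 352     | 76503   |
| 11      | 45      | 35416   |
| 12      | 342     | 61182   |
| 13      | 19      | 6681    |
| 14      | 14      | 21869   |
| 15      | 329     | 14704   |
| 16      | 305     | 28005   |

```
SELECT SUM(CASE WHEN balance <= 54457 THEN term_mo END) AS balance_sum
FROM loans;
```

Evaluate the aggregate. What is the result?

loan_id=7: ✓ → 88
loan_id=8: ✗
loan_id=9: ✗
loan_id=10: ✗
loan_id=11: ✓ → 45
loan_id=12: ✗
loan_id=13: ✓ → 19
loan_id=14: ✓ → 14
loan_id=15: ✓ → 329
loan_id=16: ✓ → 305
balance_sum = 88 + 45 + 19 + 14 + 329 + 305 = 800

800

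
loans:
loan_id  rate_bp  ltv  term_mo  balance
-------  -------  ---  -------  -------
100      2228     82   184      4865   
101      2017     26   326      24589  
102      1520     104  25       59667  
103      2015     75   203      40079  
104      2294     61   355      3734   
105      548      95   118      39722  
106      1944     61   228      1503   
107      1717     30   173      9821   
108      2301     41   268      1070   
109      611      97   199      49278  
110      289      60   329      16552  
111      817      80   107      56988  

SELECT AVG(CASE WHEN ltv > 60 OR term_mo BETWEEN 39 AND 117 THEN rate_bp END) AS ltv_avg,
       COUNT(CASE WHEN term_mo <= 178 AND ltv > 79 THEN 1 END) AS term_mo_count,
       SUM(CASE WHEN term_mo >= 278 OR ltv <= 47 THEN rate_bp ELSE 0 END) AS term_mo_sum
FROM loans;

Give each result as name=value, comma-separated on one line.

[ltv_avg: ltv > 60 OR term_mo BETWEEN 39 AND 117]
loan_id=100: ✓ → 2228
loan_id=101: ✗
loan_id=102: ✓ → 1520
loan_id=103: ✓ → 2015
loan_id=104: ✓ → 2294
loan_id=105: ✓ → 548
loan_id=106: ✓ → 1944
loan_id=107: ✗
loan_id=108: ✗
loan_id=109: ✓ → 611
loan_id=110: ✗
loan_id=111: ✓ → 817
ltv_avg = (2228 + 1520 + 2015 + 2294 + 548 + 1944 + 611 + 817) / 8 = 1497.125
—
[term_mo_count: term_mo <= 178 AND ltv > 79]
loan_id=100: ✗
loan_id=101: ✗
loan_id=102: ✓ → 1
loan_id=103: ✗
loan_id=104: ✗
loan_id=105: ✓ → 1
loan_id=106: ✗
loan_id=107: ✗
loan_id=108: ✗
loan_id=109: ✗
loan_id=110: ✗
loan_id=111: ✓ → 1
term_mo_count = COUNT(1, 1, 1) = 3
—
[term_mo_sum: term_mo >= 278 OR ltv <= 47]
loan_id=100: ✗
loan_id=101: ✓ → 2017
loan_id=102: ✗
loan_id=103: ✗
loan_id=104: ✓ → 2294
loan_id=105: ✗
loan_id=106: ✗
loan_id=107: ✓ → 1717
loan_id=108: ✓ → 2301
loan_id=109: ✗
loan_id=110: ✓ → 289
loan_id=111: ✗
term_mo_sum = 2017 + 2294 + 1717 + 2301 + 289 = 8618

ltv_avg=1497.125, term_mo_count=3, term_mo_sum=8618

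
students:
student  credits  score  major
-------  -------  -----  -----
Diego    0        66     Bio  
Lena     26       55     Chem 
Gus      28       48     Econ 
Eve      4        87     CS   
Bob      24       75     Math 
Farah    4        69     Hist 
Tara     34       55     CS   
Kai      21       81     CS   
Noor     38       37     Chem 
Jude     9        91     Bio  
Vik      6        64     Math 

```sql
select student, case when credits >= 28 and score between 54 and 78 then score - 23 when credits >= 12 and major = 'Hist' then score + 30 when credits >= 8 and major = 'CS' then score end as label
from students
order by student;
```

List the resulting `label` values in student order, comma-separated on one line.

NULL, NULL, NULL, NULL, NULL, NULL, 81, NULL, NULL, 32, NULL

student=Bob: (no match → NULL) → NULL
student=Diego: (no match → NULL) → NULL
student=Eve: (no match → NULL) → NULL
student=Farah: (no match → NULL) → NULL
student=Gus: (no match → NULL) → NULL
student=Jude: (no match → NULL) → NULL
student=Kai: credits >= 8 and major = 'CS' → 81
student=Lena: (no match → NULL) → NULL
student=Noor: (no match → NULL) → NULL
student=Tara: credits >= 28 and score between 54 and 78 → 32
student=Vik: (no match → NULL) → NULL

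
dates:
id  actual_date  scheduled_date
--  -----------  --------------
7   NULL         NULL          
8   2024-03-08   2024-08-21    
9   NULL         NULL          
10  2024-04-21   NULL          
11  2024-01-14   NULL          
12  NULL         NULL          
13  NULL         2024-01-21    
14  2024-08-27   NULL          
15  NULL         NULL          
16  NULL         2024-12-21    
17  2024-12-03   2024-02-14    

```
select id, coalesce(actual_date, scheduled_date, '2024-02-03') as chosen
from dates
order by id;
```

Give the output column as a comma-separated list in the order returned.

id=7: actual_date=NULL, scheduled_date=NULL, → literal 2024-02-03 → 2024-02-03
id=8: actual_date=2024-03-08 → 2024-03-08
id=9: actual_date=NULL, scheduled_date=NULL, → literal 2024-02-03 → 2024-02-03
id=10: actual_date=2024-04-21 → 2024-04-21
id=11: actual_date=2024-01-14 → 2024-01-14
id=12: actual_date=NULL, scheduled_date=NULL, → literal 2024-02-03 → 2024-02-03
id=13: actual_date=NULL, scheduled_date=2024-01-21 → 2024-01-21
id=14: actual_date=2024-08-27 → 2024-08-27
id=15: actual_date=NULL, scheduled_date=NULL, → literal 2024-02-03 → 2024-02-03
id=16: actual_date=NULL, scheduled_date=2024-12-21 → 2024-12-21
id=17: actual_date=2024-12-03 → 2024-12-03

2024-02-03, 2024-03-08, 2024-02-03, 2024-04-21, 2024-01-14, 2024-02-03, 2024-01-21, 2024-08-27, 2024-02-03, 2024-12-21, 2024-12-03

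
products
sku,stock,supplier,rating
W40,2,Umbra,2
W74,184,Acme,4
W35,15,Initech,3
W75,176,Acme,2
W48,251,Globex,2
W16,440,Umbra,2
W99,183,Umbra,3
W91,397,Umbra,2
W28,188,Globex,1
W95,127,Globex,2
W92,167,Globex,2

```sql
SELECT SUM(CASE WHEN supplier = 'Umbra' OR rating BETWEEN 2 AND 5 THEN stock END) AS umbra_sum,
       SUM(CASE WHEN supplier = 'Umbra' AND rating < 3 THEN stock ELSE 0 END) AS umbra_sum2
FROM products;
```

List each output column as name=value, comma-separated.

[umbra_sum: supplier = 'Umbra' OR rating BETWEEN 2 AND 5]
sku=W40: ✓ → 2
sku=W74: ✓ → 184
sku=W35: ✓ → 15
sku=W75: ✓ → 176
sku=W48: ✓ → 251
sku=W16: ✓ → 440
sku=W99: ✓ → 183
sku=W91: ✓ → 397
sku=W28: ✗
sku=W95: ✓ → 127
sku=W92: ✓ → 167
umbra_sum = 2 + 184 + 15 + 176 + 251 + 440 + 183 + 397 + 127 + 167 = 1942
—
[umbra_sum2: supplier = 'Umbra' AND rating < 3]
sku=W40: ✓ → 2
sku=W74: ✗
sku=W35: ✗
sku=W75: ✗
sku=W48: ✗
sku=W16: ✓ → 440
sku=W99: ✗
sku=W91: ✓ → 397
sku=W28: ✗
sku=W95: ✗
sku=W92: ✗
umbra_sum2 = 2 + 440 + 397 = 839

umbra_sum=1942, umbra_sum2=839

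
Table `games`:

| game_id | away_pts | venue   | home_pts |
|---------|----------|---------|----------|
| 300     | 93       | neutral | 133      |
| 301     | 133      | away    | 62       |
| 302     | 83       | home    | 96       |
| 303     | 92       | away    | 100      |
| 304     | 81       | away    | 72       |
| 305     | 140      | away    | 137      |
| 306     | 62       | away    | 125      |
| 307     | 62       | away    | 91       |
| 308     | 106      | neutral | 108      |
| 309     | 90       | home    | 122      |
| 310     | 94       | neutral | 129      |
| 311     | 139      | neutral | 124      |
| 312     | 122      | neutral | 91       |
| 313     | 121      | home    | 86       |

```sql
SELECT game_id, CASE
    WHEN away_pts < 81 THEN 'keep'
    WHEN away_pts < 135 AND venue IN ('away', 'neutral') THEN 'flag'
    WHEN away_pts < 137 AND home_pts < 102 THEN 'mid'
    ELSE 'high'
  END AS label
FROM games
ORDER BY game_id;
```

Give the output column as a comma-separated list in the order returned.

flag, flag, mid, flag, flag, high, keep, keep, flag, high, flag, high, flag, mid

game_id=300: away_pts < 135 AND venue IN ('away', 'neutral') → flag
game_id=301: away_pts < 135 AND venue IN ('away', 'neutral') → flag
game_id=302: away_pts < 137 AND home_pts < 102 → mid
game_id=303: away_pts < 135 AND venue IN ('away', 'neutral') → flag
game_id=304: away_pts < 135 AND venue IN ('away', 'neutral') → flag
game_id=305: ELSE → high
game_id=306: away_pts < 81 → keep
game_id=307: away_pts < 81 → keep
game_id=308: away_pts < 135 AND venue IN ('away', 'neutral') → flag
game_id=309: ELSE → high
game_id=310: away_pts < 135 AND venue IN ('away', 'neutral') → flag
game_id=311: ELSE → high
game_id=312: away_pts < 135 AND venue IN ('away', 'neutral') → flag
game_id=313: away_pts < 137 AND home_pts < 102 → mid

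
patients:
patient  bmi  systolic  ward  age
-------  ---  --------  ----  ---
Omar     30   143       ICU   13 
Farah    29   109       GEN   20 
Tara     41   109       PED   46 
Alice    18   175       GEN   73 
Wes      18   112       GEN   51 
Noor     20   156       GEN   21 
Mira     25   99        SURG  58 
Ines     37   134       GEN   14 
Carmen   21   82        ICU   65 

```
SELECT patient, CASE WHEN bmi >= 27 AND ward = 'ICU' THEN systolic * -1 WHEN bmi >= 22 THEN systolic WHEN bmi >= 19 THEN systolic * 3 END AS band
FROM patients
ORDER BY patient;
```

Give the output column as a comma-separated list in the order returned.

NULL, 246, 109, 134, 99, 468, -143, 109, NULL

patient=Alice: (no match → NULL) → NULL
patient=Carmen: bmi >= 19 → 246
patient=Farah: bmi >= 22 → 109
patient=Ines: bmi >= 22 → 134
patient=Mira: bmi >= 22 → 99
patient=Noor: bmi >= 19 → 468
patient=Omar: bmi >= 27 AND ward = 'ICU' → -143
patient=Tara: bmi >= 22 → 109
patient=Wes: (no match → NULL) → NULL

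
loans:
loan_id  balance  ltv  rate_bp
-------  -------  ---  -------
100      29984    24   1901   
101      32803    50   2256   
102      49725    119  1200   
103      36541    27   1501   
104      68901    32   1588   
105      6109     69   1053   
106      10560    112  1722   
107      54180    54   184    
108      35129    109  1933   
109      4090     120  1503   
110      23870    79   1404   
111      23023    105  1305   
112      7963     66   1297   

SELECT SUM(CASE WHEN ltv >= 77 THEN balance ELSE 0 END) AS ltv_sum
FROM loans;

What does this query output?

loan_id=100: ✗
loan_id=101: ✗
loan_id=102: ✓ → 49725
loan_id=103: ✗
loan_id=104: ✗
loan_id=105: ✗
loan_id=106: ✓ → 10560
loan_id=107: ✗
loan_id=108: ✓ → 35129
loan_id=109: ✓ → 4090
loan_id=110: ✓ → 23870
loan_id=111: ✓ → 23023
loan_id=112: ✗
ltv_sum = 49725 + 10560 + 35129 + 4090 + 23870 + 23023 = 146397

146397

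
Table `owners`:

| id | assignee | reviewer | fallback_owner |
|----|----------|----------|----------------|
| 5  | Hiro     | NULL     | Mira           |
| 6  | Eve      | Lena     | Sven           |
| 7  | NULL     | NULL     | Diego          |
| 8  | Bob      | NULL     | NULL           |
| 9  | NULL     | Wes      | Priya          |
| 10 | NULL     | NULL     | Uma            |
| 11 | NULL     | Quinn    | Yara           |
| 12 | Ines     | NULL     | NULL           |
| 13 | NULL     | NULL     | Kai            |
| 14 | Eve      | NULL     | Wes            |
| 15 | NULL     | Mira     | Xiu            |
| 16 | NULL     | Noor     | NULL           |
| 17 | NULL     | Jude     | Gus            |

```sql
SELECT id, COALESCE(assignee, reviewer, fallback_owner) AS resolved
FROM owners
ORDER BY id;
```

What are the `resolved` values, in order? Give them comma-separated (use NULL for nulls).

Hiro, Eve, Diego, Bob, Wes, Uma, Quinn, Ines, Kai, Eve, Mira, Noor, Jude

id=5: assignee=Hiro → Hiro
id=6: assignee=Eve → Eve
id=7: assignee=NULL, reviewer=NULL, fallback_owner=Diego → Diego
id=8: assignee=Bob → Bob
id=9: assignee=NULL, reviewer=Wes → Wes
id=10: assignee=NULL, reviewer=NULL, fallback_owner=Uma → Uma
id=11: assignee=NULL, reviewer=Quinn → Quinn
id=12: assignee=Ines → Ines
id=13: assignee=NULL, reviewer=NULL, fallback_owner=Kai → Kai
id=14: assignee=Eve → Eve
id=15: assignee=NULL, reviewer=Mira → Mira
id=16: assignee=NULL, reviewer=Noor → Noor
id=17: assignee=NULL, reviewer=Jude → Jude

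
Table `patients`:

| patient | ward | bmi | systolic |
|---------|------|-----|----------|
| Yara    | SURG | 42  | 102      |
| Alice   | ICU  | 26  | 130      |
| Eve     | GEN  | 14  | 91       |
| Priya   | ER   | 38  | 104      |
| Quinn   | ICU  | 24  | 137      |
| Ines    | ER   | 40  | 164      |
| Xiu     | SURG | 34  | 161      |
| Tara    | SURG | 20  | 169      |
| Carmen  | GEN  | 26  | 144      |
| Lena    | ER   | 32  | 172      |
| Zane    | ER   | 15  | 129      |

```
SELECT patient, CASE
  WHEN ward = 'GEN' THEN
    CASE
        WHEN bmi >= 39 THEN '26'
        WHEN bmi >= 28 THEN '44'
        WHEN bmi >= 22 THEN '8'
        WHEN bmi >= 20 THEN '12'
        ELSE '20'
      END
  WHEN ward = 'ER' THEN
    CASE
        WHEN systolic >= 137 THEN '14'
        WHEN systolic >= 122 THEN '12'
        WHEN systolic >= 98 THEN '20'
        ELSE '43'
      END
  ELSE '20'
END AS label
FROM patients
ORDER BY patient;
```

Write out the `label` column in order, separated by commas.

20, 8, 20, 14, 14, 20, 20, 20, 20, 20, 12

patient=Alice: ward='ICU' → outer ELSE → 20
patient=Carmen: ward='GEN' → inner[bmi >= 22] → 8
patient=Eve: ward='GEN' → inner[ELSE] → 20
patient=Ines: ward='ER' → inner[systolic >= 137] → 14
patient=Lena: ward='ER' → inner[systolic >= 137] → 14
patient=Priya: ward='ER' → inner[systolic >= 98] → 20
patient=Quinn: ward='ICU' → outer ELSE → 20
patient=Tara: ward='SURG' → outer ELSE → 20
patient=Xiu: ward='SURG' → outer ELSE → 20
patient=Yara: ward='SURG' → outer ELSE → 20
patient=Zane: ward='ER' → inner[systolic >= 122] → 12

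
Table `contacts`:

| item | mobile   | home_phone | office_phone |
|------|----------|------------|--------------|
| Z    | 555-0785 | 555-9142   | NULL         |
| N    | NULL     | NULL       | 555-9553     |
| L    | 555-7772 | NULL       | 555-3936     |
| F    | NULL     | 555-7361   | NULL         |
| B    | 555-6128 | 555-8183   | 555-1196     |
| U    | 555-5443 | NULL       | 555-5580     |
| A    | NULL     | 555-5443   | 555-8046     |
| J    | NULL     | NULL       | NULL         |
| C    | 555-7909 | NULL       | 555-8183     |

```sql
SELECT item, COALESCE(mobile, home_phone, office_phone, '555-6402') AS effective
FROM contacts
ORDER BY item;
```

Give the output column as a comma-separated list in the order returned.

item=A: mobile=NULL, home_phone=555-5443 → 555-5443
item=B: mobile=555-6128 → 555-6128
item=C: mobile=555-7909 → 555-7909
item=F: mobile=NULL, home_phone=555-7361 → 555-7361
item=J: mobile=NULL, home_phone=NULL, office_phone=NULL, → literal 555-6402 → 555-6402
item=L: mobile=555-7772 → 555-7772
item=N: mobile=NULL, home_phone=NULL, office_phone=555-9553 → 555-9553
item=U: mobile=555-5443 → 555-5443
item=Z: mobile=555-0785 → 555-0785

555-5443, 555-6128, 555-7909, 555-7361, 555-6402, 555-7772, 555-9553, 555-5443, 555-0785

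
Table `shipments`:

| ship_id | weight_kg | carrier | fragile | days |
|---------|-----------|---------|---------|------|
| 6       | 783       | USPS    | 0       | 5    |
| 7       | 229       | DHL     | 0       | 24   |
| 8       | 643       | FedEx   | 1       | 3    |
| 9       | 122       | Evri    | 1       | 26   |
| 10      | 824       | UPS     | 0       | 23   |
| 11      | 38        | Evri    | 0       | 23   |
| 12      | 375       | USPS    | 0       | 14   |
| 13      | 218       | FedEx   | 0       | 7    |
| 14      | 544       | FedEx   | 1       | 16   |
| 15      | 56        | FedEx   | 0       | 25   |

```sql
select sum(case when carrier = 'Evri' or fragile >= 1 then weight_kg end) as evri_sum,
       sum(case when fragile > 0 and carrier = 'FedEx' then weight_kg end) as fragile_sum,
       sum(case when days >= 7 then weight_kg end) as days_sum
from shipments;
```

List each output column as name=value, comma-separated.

evri_sum=1347, fragile_sum=1187, days_sum=2406

[evri_sum: carrier = 'Evri' or fragile >= 1]
ship_id=6: ✗
ship_id=7: ✗
ship_id=8: ✓ → 643
ship_id=9: ✓ → 122
ship_id=10: ✗
ship_id=11: ✓ → 38
ship_id=12: ✗
ship_id=13: ✗
ship_id=14: ✓ → 544
ship_id=15: ✗
evri_sum = 643 + 122 + 38 + 544 = 1347
—
[fragile_sum: fragile > 0 and carrier = 'FedEx']
ship_id=6: ✗
ship_id=7: ✗
ship_id=8: ✓ → 643
ship_id=9: ✗
ship_id=10: ✗
ship_id=11: ✗
ship_id=12: ✗
ship_id=13: ✗
ship_id=14: ✓ → 544
ship_id=15: ✗
fragile_sum = 643 + 544 = 1187
—
[days_sum: days >= 7]
ship_id=6: ✗
ship_id=7: ✓ → 229
ship_id=8: ✗
ship_id=9: ✓ → 122
ship_id=10: ✓ → 824
ship_id=11: ✓ → 38
ship_id=12: ✓ → 375
ship_id=13: ✓ → 218
ship_id=14: ✓ → 544
ship_id=15: ✓ → 56
days_sum = 229 + 122 + 824 + 38 + 375 + 218 + 544 + 56 = 2406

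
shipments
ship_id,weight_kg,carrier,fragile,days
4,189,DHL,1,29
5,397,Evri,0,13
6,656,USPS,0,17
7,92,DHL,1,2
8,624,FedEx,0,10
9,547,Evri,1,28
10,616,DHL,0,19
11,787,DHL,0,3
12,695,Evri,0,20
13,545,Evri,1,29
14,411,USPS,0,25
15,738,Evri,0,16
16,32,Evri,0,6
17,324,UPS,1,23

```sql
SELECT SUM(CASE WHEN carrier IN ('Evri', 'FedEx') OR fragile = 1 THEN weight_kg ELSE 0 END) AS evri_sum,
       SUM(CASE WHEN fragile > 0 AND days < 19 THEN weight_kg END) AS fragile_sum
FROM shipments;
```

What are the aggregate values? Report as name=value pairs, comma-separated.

[evri_sum: carrier IN ('Evri', 'FedEx') OR fragile = 1]
ship_id=4: ✓ → 189
ship_id=5: ✓ → 397
ship_id=6: ✗
ship_id=7: ✓ → 92
ship_id=8: ✓ → 624
ship_id=9: ✓ → 547
ship_id=10: ✗
ship_id=11: ✗
ship_id=12: ✓ → 695
ship_id=13: ✓ → 545
ship_id=14: ✗
ship_id=15: ✓ → 738
ship_id=16: ✓ → 32
ship_id=17: ✓ → 324
evri_sum = 189 + 397 + 92 + 624 + 547 + 695 + 545 + 738 + 32 + 324 = 4183
—
[fragile_sum: fragile > 0 AND days < 19]
ship_id=4: ✗
ship_id=5: ✗
ship_id=6: ✗
ship_id=7: ✓ → 92
ship_id=8: ✗
ship_id=9: ✗
ship_id=10: ✗
ship_id=11: ✗
ship_id=12: ✗
ship_id=13: ✗
ship_id=14: ✗
ship_id=15: ✗
ship_id=16: ✗
ship_id=17: ✗
fragile_sum = 92

evri_sum=4183, fragile_sum=92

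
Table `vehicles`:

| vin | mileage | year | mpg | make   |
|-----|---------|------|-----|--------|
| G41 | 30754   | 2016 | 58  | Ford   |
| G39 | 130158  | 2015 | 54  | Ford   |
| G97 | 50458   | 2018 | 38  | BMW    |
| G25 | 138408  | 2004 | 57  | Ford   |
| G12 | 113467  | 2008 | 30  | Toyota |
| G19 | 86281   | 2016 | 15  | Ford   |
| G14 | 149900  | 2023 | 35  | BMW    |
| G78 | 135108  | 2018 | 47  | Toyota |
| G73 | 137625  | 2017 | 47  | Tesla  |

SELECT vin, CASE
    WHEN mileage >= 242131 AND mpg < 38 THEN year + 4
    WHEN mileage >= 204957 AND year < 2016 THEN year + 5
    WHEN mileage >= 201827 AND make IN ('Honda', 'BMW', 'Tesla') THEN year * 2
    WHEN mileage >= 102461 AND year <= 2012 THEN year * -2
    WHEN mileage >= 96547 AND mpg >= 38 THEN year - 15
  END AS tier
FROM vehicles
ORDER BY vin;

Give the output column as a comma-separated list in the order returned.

vin=G12: mileage >= 102461 AND year <= 2012 → -4016
vin=G14: (no match → NULL) → NULL
vin=G19: (no match → NULL) → NULL
vin=G25: mileage >= 102461 AND year <= 2012 → -4008
vin=G39: mileage >= 96547 AND mpg >= 38 → 2000
vin=G41: (no match → NULL) → NULL
vin=G73: mileage >= 96547 AND mpg >= 38 → 2002
vin=G78: mileage >= 96547 AND mpg >= 38 → 2003
vin=G97: (no match → NULL) → NULL

-4016, NULL, NULL, -4008, 2000, NULL, 2002, 2003, NULL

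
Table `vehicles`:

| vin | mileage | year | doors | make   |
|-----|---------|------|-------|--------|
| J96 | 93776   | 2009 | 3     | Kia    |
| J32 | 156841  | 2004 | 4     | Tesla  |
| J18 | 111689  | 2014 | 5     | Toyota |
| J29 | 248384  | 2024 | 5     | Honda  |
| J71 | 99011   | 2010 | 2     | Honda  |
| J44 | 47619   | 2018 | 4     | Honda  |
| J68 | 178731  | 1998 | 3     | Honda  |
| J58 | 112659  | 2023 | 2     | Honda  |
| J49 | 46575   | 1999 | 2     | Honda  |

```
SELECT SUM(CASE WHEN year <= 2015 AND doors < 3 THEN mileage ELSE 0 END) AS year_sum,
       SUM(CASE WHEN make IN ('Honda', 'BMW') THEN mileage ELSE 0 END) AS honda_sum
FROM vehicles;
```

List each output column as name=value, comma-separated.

year_sum=145586, honda_sum=732979

[year_sum: year <= 2015 AND doors < 3]
vin=J96: ✗
vin=J32: ✗
vin=J18: ✗
vin=J29: ✗
vin=J71: ✓ → 99011
vin=J44: ✗
vin=J68: ✗
vin=J58: ✗
vin=J49: ✓ → 46575
year_sum = 99011 + 46575 = 145586
—
[honda_sum: make IN ('Honda', 'BMW')]
vin=J96: ✗
vin=J32: ✗
vin=J18: ✗
vin=J29: ✓ → 248384
vin=J71: ✓ → 99011
vin=J44: ✓ → 47619
vin=J68: ✓ → 178731
vin=J58: ✓ → 112659
vin=J49: ✓ → 46575
honda_sum = 248384 + 99011 + 47619 + 178731 + 112659 + 46575 = 732979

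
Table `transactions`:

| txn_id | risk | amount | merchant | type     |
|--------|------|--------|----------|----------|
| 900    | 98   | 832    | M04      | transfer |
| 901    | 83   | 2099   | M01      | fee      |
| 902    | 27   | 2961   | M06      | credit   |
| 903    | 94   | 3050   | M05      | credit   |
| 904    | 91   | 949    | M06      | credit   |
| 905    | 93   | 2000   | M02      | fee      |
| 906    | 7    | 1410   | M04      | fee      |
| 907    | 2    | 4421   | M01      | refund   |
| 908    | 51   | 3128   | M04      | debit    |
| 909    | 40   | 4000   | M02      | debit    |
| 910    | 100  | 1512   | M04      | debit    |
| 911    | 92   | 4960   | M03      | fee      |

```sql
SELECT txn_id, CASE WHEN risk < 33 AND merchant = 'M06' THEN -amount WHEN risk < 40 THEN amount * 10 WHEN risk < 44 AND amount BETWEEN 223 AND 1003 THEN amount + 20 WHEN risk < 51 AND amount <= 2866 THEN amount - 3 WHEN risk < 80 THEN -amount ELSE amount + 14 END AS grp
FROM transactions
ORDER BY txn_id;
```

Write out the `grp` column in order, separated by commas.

txn_id=900: ELSE → 846
txn_id=901: ELSE → 2113
txn_id=902: risk < 33 AND merchant = 'M06' → -2961
txn_id=903: ELSE → 3064
txn_id=904: ELSE → 963
txn_id=905: ELSE → 2014
txn_id=906: risk < 40 → 14100
txn_id=907: risk < 40 → 44210
txn_id=908: risk < 80 → -3128
txn_id=909: risk < 80 → -4000
txn_id=910: ELSE → 1526
txn_id=911: ELSE → 4974

846, 2113, -2961, 3064, 963, 2014, 14100, 44210, -3128, -4000, 1526, 4974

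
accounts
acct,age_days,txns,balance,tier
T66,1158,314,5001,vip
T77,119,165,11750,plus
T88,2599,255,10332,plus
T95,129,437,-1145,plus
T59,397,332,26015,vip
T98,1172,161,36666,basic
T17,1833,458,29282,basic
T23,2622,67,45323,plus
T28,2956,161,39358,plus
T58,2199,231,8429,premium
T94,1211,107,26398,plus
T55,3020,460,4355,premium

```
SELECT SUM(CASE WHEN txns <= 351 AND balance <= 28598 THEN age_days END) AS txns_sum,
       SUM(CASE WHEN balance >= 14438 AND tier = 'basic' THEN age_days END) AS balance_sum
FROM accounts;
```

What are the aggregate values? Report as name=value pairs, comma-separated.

txns_sum=7683, balance_sum=3005

[txns_sum: txns <= 351 AND balance <= 28598]
acct=T66: ✓ → 1158
acct=T77: ✓ → 119
acct=T88: ✓ → 2599
acct=T95: ✗
acct=T59: ✓ → 397
acct=T98: ✗
acct=T17: ✗
acct=T23: ✗
acct=T28: ✗
acct=T58: ✓ → 2199
acct=T94: ✓ → 1211
acct=T55: ✗
txns_sum = 1158 + 119 + 2599 + 397 + 2199 + 1211 = 7683
—
[balance_sum: balance >= 14438 AND tier = 'basic']
acct=T66: ✗
acct=T77: ✗
acct=T88: ✗
acct=T95: ✗
acct=T59: ✗
acct=T98: ✓ → 1172
acct=T17: ✓ → 1833
acct=T23: ✗
acct=T28: ✗
acct=T58: ✗
acct=T94: ✗
acct=T55: ✗
balance_sum = 1172 + 1833 = 3005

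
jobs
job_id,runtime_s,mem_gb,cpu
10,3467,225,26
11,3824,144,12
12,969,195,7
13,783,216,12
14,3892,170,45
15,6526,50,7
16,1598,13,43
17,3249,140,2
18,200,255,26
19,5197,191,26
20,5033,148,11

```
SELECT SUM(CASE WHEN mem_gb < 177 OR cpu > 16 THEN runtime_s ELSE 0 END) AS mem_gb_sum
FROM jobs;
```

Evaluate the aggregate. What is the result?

32986

job_id=10: ✓ → 3467
job_id=11: ✓ → 3824
job_id=12: ✗
job_id=13: ✗
job_id=14: ✓ → 3892
job_id=15: ✓ → 6526
job_id=16: ✓ → 1598
job_id=17: ✓ → 3249
job_id=18: ✓ → 200
job_id=19: ✓ → 5197
job_id=20: ✓ → 5033
mem_gb_sum = 3467 + 3824 + 3892 + 6526 + 1598 + 3249 + 200 + 5197 + 5033 = 32986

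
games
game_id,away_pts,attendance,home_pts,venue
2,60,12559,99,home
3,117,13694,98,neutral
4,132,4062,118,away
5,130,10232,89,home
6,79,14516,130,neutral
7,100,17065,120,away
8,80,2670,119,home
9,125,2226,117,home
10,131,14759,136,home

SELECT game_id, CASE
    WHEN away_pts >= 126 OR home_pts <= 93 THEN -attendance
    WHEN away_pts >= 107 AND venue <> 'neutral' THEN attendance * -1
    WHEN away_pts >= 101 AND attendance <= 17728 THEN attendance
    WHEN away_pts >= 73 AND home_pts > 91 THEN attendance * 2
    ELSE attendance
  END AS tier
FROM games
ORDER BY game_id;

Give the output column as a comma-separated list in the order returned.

12559, 13694, -4062, -10232, 29032, 34130, 5340, -2226, -14759

game_id=2: ELSE → 12559
game_id=3: away_pts >= 101 AND attendance <= 17728 → 13694
game_id=4: away_pts >= 126 OR home_pts <= 93 → -4062
game_id=5: away_pts >= 126 OR home_pts <= 93 → -10232
game_id=6: away_pts >= 73 AND home_pts > 91 → 29032
game_id=7: away_pts >= 73 AND home_pts > 91 → 34130
game_id=8: away_pts >= 73 AND home_pts > 91 → 5340
game_id=9: away_pts >= 107 AND venue <> 'neutral' → -2226
game_id=10: away_pts >= 126 OR home_pts <= 93 → -14759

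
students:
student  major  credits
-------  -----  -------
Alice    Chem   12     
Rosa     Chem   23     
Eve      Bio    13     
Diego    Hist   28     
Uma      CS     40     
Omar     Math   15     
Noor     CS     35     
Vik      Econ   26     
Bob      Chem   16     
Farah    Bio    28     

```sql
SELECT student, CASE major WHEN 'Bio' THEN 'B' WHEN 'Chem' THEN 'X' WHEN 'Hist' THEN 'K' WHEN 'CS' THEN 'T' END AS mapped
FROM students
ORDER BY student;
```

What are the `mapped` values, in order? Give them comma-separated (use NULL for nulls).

X, X, K, B, B, T, NULL, X, T, NULL

student=Alice: major='Chem' → X
student=Bob: major='Chem' → X
student=Diego: major='Hist' → K
student=Eve: major='Bio' → B
student=Farah: major='Bio' → B
student=Noor: major='CS' → T
student=Omar: (no match → NULL) → NULL
student=Rosa: major='Chem' → X
student=Uma: major='CS' → T
student=Vik: (no match → NULL) → NULL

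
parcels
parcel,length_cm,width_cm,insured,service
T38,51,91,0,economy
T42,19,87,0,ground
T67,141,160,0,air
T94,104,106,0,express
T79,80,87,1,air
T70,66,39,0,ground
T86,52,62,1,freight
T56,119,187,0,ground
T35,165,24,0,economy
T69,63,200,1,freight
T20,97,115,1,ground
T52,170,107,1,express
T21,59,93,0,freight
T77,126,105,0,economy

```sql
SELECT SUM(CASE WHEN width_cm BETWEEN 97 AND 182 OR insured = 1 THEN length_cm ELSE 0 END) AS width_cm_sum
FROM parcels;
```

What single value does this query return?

parcel=T38: ✗
parcel=T42: ✗
parcel=T67: ✓ → 141
parcel=T94: ✓ → 104
parcel=T79: ✓ → 80
parcel=T70: ✗
parcel=T86: ✓ → 52
parcel=T56: ✗
parcel=T35: ✗
parcel=T69: ✓ → 63
parcel=T20: ✓ → 97
parcel=T52: ✓ → 170
parcel=T21: ✗
parcel=T77: ✓ → 126
width_cm_sum = 141 + 104 + 80 + 52 + 63 + 97 + 170 + 126 = 833

833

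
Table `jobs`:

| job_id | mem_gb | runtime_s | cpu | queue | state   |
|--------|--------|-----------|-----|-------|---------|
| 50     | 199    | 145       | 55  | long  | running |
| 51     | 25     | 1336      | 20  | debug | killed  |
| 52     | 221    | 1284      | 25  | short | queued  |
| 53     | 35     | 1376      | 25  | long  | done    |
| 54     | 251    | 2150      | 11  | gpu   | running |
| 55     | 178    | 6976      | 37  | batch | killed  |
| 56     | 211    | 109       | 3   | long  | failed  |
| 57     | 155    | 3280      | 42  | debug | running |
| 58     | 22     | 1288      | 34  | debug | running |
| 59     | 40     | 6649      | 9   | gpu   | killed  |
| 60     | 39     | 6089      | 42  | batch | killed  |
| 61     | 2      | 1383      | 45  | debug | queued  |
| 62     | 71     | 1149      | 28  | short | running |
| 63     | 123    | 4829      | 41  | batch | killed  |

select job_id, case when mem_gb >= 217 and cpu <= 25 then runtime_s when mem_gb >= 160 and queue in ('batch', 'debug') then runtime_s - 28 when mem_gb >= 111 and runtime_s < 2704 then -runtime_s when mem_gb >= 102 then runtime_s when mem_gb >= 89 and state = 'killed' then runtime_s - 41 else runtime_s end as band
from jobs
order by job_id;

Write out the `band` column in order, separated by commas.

job_id=50: mem_gb >= 111 and runtime_s < 2704 → -145
job_id=51: ELSE → 1336
job_id=52: mem_gb >= 217 and cpu <= 25 → 1284
job_id=53: ELSE → 1376
job_id=54: mem_gb >= 217 and cpu <= 25 → 2150
job_id=55: mem_gb >= 160 and queue in ('batch', 'debug') → 6948
job_id=56: mem_gb >= 111 and runtime_s < 2704 → -109
job_id=57: mem_gb >= 102 → 3280
job_id=58: ELSE → 1288
job_id=59: ELSE → 6649
job_id=60: ELSE → 6089
job_id=61: ELSE → 1383
job_id=62: ELSE → 1149
job_id=63: mem_gb >= 102 → 4829

-145, 1336, 1284, 1376, 2150, 6948, -109, 3280, 1288, 6649, 6089, 1383, 1149, 4829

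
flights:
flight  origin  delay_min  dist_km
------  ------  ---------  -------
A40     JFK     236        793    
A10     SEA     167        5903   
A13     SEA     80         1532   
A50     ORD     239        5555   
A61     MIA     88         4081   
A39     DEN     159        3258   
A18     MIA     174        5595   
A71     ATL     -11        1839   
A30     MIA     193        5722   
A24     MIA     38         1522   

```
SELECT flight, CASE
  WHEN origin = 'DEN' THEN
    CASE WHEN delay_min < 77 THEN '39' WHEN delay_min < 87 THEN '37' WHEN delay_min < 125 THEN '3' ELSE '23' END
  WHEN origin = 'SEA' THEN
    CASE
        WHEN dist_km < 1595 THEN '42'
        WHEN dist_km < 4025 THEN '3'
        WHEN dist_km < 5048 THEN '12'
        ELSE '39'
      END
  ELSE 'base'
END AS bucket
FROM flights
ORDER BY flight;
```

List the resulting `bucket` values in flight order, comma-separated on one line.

39, 42, base, base, base, 23, base, base, base, base

flight=A10: origin='SEA' → inner[ELSE] → 39
flight=A13: origin='SEA' → inner[dist_km < 1595] → 42
flight=A18: origin='MIA' → outer ELSE → base
flight=A24: origin='MIA' → outer ELSE → base
flight=A30: origin='MIA' → outer ELSE → base
flight=A39: origin='DEN' → inner[ELSE] → 23
flight=A40: origin='JFK' → outer ELSE → base
flight=A50: origin='ORD' → outer ELSE → base
flight=A61: origin='MIA' → outer ELSE → base
flight=A71: origin='ATL' → outer ELSE → base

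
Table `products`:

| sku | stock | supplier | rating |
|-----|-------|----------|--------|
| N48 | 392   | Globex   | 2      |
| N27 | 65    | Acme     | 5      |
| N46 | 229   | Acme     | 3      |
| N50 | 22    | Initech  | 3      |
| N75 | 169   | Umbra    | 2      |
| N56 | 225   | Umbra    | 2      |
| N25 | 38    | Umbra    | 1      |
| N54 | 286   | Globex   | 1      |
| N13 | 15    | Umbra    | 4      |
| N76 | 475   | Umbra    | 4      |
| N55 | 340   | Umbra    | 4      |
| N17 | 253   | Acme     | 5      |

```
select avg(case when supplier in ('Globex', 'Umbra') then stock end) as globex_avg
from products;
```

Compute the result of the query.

242.5

sku=N48: ✓ → 392
sku=N27: ✗
sku=N46: ✗
sku=N50: ✗
sku=N75: ✓ → 169
sku=N56: ✓ → 225
sku=N25: ✓ → 38
sku=N54: ✓ → 286
sku=N13: ✓ → 15
sku=N76: ✓ → 475
sku=N55: ✓ → 340
sku=N17: ✗
globex_avg = (392 + 169 + 225 + 38 + 286 + 15 + 475 + 340) / 8 = 242.5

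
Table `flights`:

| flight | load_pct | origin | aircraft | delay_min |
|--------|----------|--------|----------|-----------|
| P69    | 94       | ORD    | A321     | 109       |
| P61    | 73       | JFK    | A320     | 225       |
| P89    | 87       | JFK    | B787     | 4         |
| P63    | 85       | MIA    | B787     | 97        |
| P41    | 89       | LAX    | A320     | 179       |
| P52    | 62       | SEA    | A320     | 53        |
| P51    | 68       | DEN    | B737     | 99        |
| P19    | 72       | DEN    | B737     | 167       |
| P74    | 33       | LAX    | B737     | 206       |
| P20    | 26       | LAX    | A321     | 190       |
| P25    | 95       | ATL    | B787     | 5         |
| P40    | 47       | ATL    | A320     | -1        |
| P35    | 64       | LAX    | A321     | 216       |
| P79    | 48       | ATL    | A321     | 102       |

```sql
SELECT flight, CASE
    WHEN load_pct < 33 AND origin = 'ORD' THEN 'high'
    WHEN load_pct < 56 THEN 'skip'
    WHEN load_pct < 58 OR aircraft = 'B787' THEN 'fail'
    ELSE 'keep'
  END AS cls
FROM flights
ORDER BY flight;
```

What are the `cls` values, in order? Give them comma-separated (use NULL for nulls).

flight=P19: ELSE → keep
flight=P20: load_pct < 56 → skip
flight=P25: load_pct < 58 OR aircraft = 'B787' → fail
flight=P35: ELSE → keep
flight=P40: load_pct < 56 → skip
flight=P41: ELSE → keep
flight=P51: ELSE → keep
flight=P52: ELSE → keep
flight=P61: ELSE → keep
flight=P63: load_pct < 58 OR aircraft = 'B787' → fail
flight=P69: ELSE → keep
flight=P74: load_pct < 56 → skip
flight=P79: load_pct < 56 → skip
flight=P89: load_pct < 58 OR aircraft = 'B787' → fail

keep, skip, fail, keep, skip, keep, keep, keep, keep, fail, keep, skip, skip, fail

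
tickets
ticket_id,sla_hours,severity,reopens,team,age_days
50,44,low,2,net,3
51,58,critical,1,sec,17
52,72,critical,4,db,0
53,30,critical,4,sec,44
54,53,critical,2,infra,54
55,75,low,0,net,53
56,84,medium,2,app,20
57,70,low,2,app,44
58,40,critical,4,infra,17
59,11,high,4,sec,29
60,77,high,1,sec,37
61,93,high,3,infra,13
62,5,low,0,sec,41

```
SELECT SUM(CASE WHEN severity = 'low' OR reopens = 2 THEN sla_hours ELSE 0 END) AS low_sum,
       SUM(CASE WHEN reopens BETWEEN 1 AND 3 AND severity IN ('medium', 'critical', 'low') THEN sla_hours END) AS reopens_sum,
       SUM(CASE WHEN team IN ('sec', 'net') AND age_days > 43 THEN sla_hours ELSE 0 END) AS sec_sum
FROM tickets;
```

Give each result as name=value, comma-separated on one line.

[low_sum: severity = 'low' OR reopens = 2]
ticket_id=50: ✓ → 44
ticket_id=51: ✗
ticket_id=52: ✗
ticket_id=53: ✗
ticket_id=54: ✓ → 53
ticket_id=55: ✓ → 75
ticket_id=56: ✓ → 84
ticket_id=57: ✓ → 70
ticket_id=58: ✗
ticket_id=59: ✗
ticket_id=60: ✗
ticket_id=61: ✗
ticket_id=62: ✓ → 5
low_sum = 44 + 53 + 75 + 84 + 70 + 5 = 331
—
[reopens_sum: reopens BETWEEN 1 AND 3 AND severity IN ('medium', 'critical', 'low')]
ticket_id=50: ✓ → 44
ticket_id=51: ✓ → 58
ticket_id=52: ✗
ticket_id=53: ✗
ticket_id=54: ✓ → 53
ticket_id=55: ✗
ticket_id=56: ✓ → 84
ticket_id=57: ✓ → 70
ticket_id=58: ✗
ticket_id=59: ✗
ticket_id=60: ✗
ticket_id=61: ✗
ticket_id=62: ✗
reopens_sum = 44 + 58 + 53 + 84 + 70 = 309
—
[sec_sum: team IN ('sec', 'net') AND age_days > 43]
ticket_id=50: ✗
ticket_id=51: ✗
ticket_id=52: ✗
ticket_id=53: ✓ → 30
ticket_id=54: ✗
ticket_id=55: ✓ → 75
ticket_id=56: ✗
ticket_id=57: ✗
ticket_id=58: ✗
ticket_id=59: ✗
ticket_id=60: ✗
ticket_id=61: ✗
ticket_id=62: ✗
sec_sum = 30 + 75 = 105

low_sum=331, reopens_sum=309, sec_sum=105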